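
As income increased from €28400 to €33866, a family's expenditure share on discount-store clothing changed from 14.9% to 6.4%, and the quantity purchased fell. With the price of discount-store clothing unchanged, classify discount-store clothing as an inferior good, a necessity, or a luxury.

inferior good

Quantity demanded falls as income rises, so η < 0.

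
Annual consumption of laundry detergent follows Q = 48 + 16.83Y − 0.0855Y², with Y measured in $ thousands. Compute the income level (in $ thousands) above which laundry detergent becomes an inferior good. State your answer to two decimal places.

dQ/dY = 16.83 − 0.171Y.
The good is inferior where dQ/dY < 0. Setting dQ/dY = 0 gives Y = 16.83 / 0.171 = 98.42.

98.42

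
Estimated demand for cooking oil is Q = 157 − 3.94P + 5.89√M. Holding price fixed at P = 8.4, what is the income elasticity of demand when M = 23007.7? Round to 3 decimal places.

At P = 8.4, M = 23007.7: Q = 1017.316.
Holding P constant, ∂Q/∂M = 5.89/(2√M) = 0.0194155.
η_M = (∂Q/∂M)·(M/Q) = 0.0194155 × (23007.7/1017.316) = 0.439.

0.439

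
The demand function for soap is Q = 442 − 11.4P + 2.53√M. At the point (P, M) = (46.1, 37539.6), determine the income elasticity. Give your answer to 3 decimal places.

0.603

At P = 46.1, M = 37539.6: Q = 406.651.
Holding P constant, ∂Q/∂M = 2.53/(2√M) = 0.00652899.
η_M = (∂Q/∂M)·(M/Q) = 0.00652899 × (37539.6/406.651) = 0.603.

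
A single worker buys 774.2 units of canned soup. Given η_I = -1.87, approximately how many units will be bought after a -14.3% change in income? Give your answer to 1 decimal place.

981.2

%ΔQ ≈ η × %ΔI = -1.87 × (-14.3%) = 26.741%.
New Q ≈ 774.2 × (1 + 0.26741) = 981.2.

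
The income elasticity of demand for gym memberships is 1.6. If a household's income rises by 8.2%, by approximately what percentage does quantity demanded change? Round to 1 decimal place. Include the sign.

%ΔQ ≈ η × %ΔI = 1.6 × 8.2% = 13.1%.

13.1%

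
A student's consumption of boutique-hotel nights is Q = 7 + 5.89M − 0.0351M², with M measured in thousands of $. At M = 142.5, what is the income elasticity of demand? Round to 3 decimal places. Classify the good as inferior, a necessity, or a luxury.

At M = 142.5: Q = 133.5756.
dQ/dM = 5.89 − 0.0702M = -4.11350.
η = (dQ/dM)·(M/Q) = -4.11350 × (142.5/133.5756) = -4.388.
η < 0 ⇒ inferior good.

-4.388 (inferior good)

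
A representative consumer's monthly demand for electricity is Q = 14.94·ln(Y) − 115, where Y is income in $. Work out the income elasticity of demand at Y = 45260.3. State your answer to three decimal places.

0.331

At Y = 45260.3: Q = 45.160.
dQ/dY = 14.94/Y = 0.000330091 at this income.
η = (dQ/dY)·(Y/Q) = 0.000330091 × (45260.3/45.160) = 0.331.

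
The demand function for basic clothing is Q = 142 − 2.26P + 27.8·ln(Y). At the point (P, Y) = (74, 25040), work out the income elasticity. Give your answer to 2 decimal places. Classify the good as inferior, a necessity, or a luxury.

0.11 (necessity)

At P = 74, Y = 25040: Q = 256.325.
Holding P constant, ∂Q/∂Y = 27.8/Y = 0.00111022.
η_Y = (∂Q/∂Y)·(Y/Q) = 0.00111022 × (25040/256.325) = 0.11.
Since 0 < η < 1, this is a necessity.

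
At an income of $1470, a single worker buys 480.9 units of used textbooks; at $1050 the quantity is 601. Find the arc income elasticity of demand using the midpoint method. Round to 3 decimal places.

-0.666

ΔQ = 601 − 480.9 = 120.1; midpoint Q̄ = (480.9 + 601)/2 = 540.95.
ΔI = 1050 − 1470 = -420; midpoint Ī = (1470 + 1050)/2 = 1260.
η = (ΔQ/Q̄) ÷ (ΔI/Ī) = (120.1/540.95) ÷ (-420/1260) = -0.666.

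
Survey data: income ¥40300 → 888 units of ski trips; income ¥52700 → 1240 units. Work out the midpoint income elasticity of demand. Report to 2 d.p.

1.24

ΔQ = 1240 − 888 = 352; midpoint Q̄ = (888 + 1240)/2 = 1064.
ΔI = 52700 − 40300 = 12400; midpoint Ī = (40300 + 52700)/2 = 46500.
η = (ΔQ/Q̄) ÷ (ΔI/Ī) = (352/1064) ÷ (12400/46500) = 1.24.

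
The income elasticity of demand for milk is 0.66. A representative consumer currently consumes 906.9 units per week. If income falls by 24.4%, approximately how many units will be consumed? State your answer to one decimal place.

760.9

%ΔQ ≈ η × %ΔI = 0.66 × (-24.4%) = -16.104%.
New Q ≈ 906.9 × (1 − 0.16104) = 760.9.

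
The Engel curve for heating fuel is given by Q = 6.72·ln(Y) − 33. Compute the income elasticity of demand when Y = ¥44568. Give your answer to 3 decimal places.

0.173

At Y = 44568: Q = 38.936.
dQ/dY = 6.72/Y = 0.000150781 at this income.
η = (dQ/dY)·(Y/Q) = 0.000150781 × (44568/38.936) = 0.173.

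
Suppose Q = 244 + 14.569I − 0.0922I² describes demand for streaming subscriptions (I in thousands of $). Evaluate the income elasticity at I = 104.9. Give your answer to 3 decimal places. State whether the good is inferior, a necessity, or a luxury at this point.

-0.661 (inferior good)

At I = 104.9: Q = 757.7184.
dQ/dI = 14.569 − 0.1844I = -4.77456.
η = (dQ/dI)·(I/Q) = -4.77456 × (104.9/757.7184) = -0.661.
η < 0 ⇒ inferior good.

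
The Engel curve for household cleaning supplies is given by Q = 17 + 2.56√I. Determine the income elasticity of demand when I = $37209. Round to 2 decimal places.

0.48

At I = 37209: Q = 510.815.
dQ/dI = 2.56/(2√I) = 0.00663569 at this income.
η = (dQ/dI)·(I/Q) = 0.00663569 × (37209/510.815) = 0.48.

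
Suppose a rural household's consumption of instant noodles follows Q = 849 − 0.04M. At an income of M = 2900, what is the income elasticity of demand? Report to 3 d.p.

At M = 2900: Q = 733.000.
dQ/dM = −0.04.
η = (dQ/dM)·(M/Q) = -0.04 × (2900/733.000) = -0.158.

-0.158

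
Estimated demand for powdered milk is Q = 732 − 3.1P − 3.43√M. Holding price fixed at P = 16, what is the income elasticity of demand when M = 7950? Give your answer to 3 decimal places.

At P = 16, M = 7950: Q = 376.572.
Holding P constant, ∂Q/∂M = -3.43/(2√M) = -0.0192345.
η_M = (∂Q/∂M)·(M/Q) = -0.0192345 × (7950/376.572) = -0.406.

-0.406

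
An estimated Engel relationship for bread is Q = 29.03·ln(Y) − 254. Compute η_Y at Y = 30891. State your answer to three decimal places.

At Y = 30891: Q = 46.119.
dQ/dY = 29.03/Y = 0.000939756 at this income.
η = (dQ/dY)·(Y/Q) = 0.000939756 × (30891/46.119) = 0.629.

0.629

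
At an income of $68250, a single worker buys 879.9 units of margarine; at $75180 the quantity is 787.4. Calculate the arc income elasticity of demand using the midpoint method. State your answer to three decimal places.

ΔQ = 787.4 − 879.9 = -92.5; midpoint Q̄ = (879.9 + 787.4)/2 = 833.65.
ΔI = 75180 − 68250 = 6930; midpoint Ī = (68250 + 75180)/2 = 71715.
η = (ΔQ/Q̄) ÷ (ΔI/Ī) = (-92.5/833.65) ÷ (6930/71715) = -1.148.

-1.148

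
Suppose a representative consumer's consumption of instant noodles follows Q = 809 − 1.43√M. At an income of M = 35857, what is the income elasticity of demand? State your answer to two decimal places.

-0.25

At M = 35857: Q = 538.216.
dQ/dM = -1.43/(2√M) = -0.00377589 at this income.
η = (dQ/dM)·(M/Q) = -0.00377589 × (35857/538.216) = -0.25.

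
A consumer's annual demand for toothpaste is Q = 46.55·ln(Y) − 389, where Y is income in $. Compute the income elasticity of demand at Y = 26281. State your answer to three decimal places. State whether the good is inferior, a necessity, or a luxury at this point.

At Y = 26281: Q = 84.721.
dQ/dY = 46.55/Y = 0.00177124 at this income.
η = (dQ/dY)·(Y/Q) = 0.00177124 × (26281/84.721) = 0.549.
Since 0 < η < 1, the good is a necessity.

0.549 (necessity)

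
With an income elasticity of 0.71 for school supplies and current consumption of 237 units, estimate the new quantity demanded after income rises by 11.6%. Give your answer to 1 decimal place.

256.5

%ΔQ ≈ η × %ΔI = 0.71 × 11.6% = 8.236%.
New Q ≈ 237 × (1 + 0.08236) = 256.5.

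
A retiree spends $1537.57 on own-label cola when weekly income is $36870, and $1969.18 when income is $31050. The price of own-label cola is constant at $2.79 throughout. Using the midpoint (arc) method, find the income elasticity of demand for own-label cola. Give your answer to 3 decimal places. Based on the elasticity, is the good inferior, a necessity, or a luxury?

-1.436 (inferior good)

With a constant price, Q₁ = 1537.57/2.79 = 551.100 and Q₂ = 1969.18/2.79 = 705.799 (equivalently, work directly with expenditure since P cancels).
Midpoint %ΔQ = (1969.18 − 1537.57)/1753.38 = 0.24616; midpoint %ΔI = (31050 − 36870)/33960 = -0.17138.
η = 0.24616 / -0.17138 = -1.436.
η < 0 ⇒ inferior good.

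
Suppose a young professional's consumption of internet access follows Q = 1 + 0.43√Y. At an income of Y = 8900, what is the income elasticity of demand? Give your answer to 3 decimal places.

At Y = 8900: Q = 41.566.
dQ/dY = 0.43/(2√Y) = 0.002279 at this income.
η = (dQ/dY)·(Y/Q) = 0.002279 × (8900/41.566) = 0.488.

0.488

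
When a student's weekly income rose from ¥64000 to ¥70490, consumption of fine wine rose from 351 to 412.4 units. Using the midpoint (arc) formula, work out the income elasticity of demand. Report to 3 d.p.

1.667

ΔQ = 412.4 − 351 = 61.4; midpoint Q̄ = (351 + 412.4)/2 = 381.7.
ΔI = 70490 − 64000 = 6490; midpoint Ī = (64000 + 70490)/2 = 67245.
η = (ΔQ/Q̄) ÷ (ΔI/Ī) = (61.4/381.7) ÷ (6490/67245) = 1.667.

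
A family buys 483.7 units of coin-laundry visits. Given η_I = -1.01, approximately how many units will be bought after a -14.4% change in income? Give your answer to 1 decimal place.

554.0

%ΔQ ≈ η × %ΔI = -1.01 × (-14.4%) = 14.544%.
New Q ≈ 483.7 × (1 + 0.14544) = 554.0.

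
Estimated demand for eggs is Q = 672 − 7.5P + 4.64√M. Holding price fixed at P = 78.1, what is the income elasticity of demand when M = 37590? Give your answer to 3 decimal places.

0.456

At P = 78.1, M = 37590: Q = 985.860.
Holding P constant, ∂Q/∂M = 4.64/(2√M) = 0.0119661.
η_M = (∂Q/∂M)·(M/Q) = 0.0119661 × (37590/985.860) = 0.456.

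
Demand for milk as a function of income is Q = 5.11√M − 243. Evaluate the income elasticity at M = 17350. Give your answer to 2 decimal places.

At M = 17350: Q = 430.086.
dQ/dM = 5.11/(2√M) = 0.0193973 at this income.
η = (dQ/dM)·(M/Q) = 0.0193973 × (17350/430.086) = 0.78.

0.78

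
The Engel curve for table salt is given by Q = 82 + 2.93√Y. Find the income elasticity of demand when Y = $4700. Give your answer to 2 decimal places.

0.36

At Y = 4700: Q = 282.871.
dQ/dY = 2.93/(2√Y) = 0.0213692 at this income.
η = (dQ/dY)·(Y/Q) = 0.0213692 × (4700/282.871) = 0.36.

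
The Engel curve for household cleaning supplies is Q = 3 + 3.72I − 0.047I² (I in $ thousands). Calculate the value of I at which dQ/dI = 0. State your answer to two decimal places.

dQ/dI = 3.72 − 0.094I.
The good is inferior where dQ/dI < 0. Setting dQ/dI = 0 gives I = 3.72 / 0.094 = 39.57.

39.57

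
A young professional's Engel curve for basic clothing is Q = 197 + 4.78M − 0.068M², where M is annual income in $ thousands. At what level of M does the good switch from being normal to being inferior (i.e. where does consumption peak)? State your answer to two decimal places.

35.15

dQ/dM = 4.78 − 0.136M.
The good is inferior where dQ/dM < 0. Setting dQ/dM = 0 gives M = 4.78 / 0.136 = 35.15.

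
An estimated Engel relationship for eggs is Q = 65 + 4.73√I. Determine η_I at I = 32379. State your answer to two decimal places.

At I = 32379: Q = 916.124.
dQ/dI = 4.73/(2√I) = 0.0131431 at this income.
η = (dQ/dI)·(I/Q) = 0.0131431 × (32379/916.124) = 0.46.

0.46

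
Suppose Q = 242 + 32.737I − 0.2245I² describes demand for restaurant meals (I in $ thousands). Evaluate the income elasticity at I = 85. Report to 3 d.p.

-0.329

At I = 85: Q = 1402.6325.
dQ/dI = 32.737 − 0.449I = -5.42800.
η = (dQ/dI)·(I/Q) = -5.42800 × (85/1402.6325) = -0.329.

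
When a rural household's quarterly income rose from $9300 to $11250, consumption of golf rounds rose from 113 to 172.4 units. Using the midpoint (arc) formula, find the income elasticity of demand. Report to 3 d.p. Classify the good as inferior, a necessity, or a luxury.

2.193 (luxury)

ΔQ = 172.4 − 113 = 59.4; midpoint Q̄ = (113 + 172.4)/2 = 142.7.
ΔI = 11250 − 9300 = 1950; midpoint Ī = (9300 + 11250)/2 = 10275.
η = (ΔQ/Q̄) ÷ (ΔI/Ī) = (59.4/142.7) ÷ (1950/10275) = 2.193.
η > 1 ⇒ luxury.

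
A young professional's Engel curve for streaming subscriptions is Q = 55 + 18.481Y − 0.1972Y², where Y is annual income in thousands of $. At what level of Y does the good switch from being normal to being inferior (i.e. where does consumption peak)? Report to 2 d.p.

46.86

dQ/dY = 18.481 − 0.3944Y.
The good is inferior where dQ/dY < 0. Setting dQ/dY = 0 gives Y = 18.481 / 0.3944 = 46.86.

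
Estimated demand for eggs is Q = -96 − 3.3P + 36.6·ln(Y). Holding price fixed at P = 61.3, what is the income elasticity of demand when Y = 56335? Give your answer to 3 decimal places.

At P = 61.3, Y = 56335: Q = 102.080.
Holding P constant, ∂Q/∂Y = 36.6/Y = 0.000649685.
η_Y = (∂Q/∂Y)·(Y/Q) = 0.000649685 × (56335/102.080) = 0.359.

0.359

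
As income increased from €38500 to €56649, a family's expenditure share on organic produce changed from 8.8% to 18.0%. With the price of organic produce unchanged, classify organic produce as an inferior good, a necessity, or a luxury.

The budget share rises as income rises, so η > 1.

luxury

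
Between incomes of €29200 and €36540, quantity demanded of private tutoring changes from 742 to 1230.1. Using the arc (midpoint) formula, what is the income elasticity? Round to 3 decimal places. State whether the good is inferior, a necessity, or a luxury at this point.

ΔQ = 1230.1 − 742 = 488.1; midpoint Q̄ = (742 + 1230.1)/2 = 986.05.
ΔI = 36540 − 29200 = 7340; midpoint Ī = (29200 + 36540)/2 = 32870.
η = (ΔQ/Q̄) ÷ (ΔI/Ī) = (488.1/986.05) ÷ (7340/32870) = 2.217.
η > 1 ⇒ luxury.

2.217 (luxury)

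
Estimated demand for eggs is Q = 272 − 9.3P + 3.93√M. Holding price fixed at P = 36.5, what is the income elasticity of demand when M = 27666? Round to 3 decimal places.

0.558

At P = 36.5, M = 27666: Q = 586.231.
Holding P constant, ∂Q/∂M = 3.93/(2√M) = 0.0118138.
η_M = (∂Q/∂M)·(M/Q) = 0.0118138 × (27666/586.231) = 0.558.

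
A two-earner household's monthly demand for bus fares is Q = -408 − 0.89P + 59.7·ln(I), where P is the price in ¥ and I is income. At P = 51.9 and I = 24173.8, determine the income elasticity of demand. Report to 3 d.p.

0.402

At P = 51.9, I = 24173.8: Q = 148.363.
Holding P constant, ∂Q/∂I = 59.7/I = 0.00246962.
η_I = (∂Q/∂I)·(I/Q) = 0.00246962 × (24173.8/148.363) = 0.402.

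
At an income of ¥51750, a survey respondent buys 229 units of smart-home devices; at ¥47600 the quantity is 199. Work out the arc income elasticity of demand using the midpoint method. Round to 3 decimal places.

1.678

ΔQ = 199 − 229 = -30; midpoint Q̄ = (229 + 199)/2 = 214.
ΔI = 47600 − 51750 = -4150; midpoint Ī = (51750 + 47600)/2 = 49675.
η = (ΔQ/Q̄) ÷ (ΔI/Ī) = (-30/214) ÷ (-4150/49675) = 1.678.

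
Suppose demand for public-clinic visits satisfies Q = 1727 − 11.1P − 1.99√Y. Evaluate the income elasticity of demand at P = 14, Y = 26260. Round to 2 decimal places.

-0.13

At P = 14, Y = 26260: Q = 1249.122.
Holding P constant, ∂Q/∂Y = -1.99/(2√Y) = -0.0061401.
η_Y = (∂Q/∂Y)·(Y/Q) = -0.0061401 × (26260/1249.122) = -0.13.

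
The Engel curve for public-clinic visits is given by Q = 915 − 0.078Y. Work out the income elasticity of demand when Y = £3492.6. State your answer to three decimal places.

At Y = 3492.6: Q = 642.577.
dQ/dY = −0.078.
η = (dQ/dY)·(Y/Q) = -0.078 × (3492.6/642.577) = -0.424.

-0.424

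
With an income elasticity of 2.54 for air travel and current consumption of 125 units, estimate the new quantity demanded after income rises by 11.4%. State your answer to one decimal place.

%ΔQ ≈ η × %ΔI = 2.54 × 11.4% = 28.956%.
New Q ≈ 125 × (1 + 0.28956) = 161.2.

161.2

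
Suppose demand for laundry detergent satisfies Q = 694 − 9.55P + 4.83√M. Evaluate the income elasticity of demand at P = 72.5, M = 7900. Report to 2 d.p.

0.50

At P = 72.5, M = 7900: Q = 430.925.
Holding P constant, ∂Q/∂M = 4.83/(2√M) = 0.0271709.
η_M = (∂Q/∂M)·(M/Q) = 0.0271709 × (7900/430.925) = 0.50.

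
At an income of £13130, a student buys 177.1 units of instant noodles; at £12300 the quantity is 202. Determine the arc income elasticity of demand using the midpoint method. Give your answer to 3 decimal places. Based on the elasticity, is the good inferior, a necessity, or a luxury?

ΔQ = 202 − 177.1 = 24.9; midpoint Q̄ = (177.1 + 202)/2 = 189.55.
ΔI = 12300 − 13130 = -830; midpoint Ī = (13130 + 12300)/2 = 12715.
η = (ΔQ/Q̄) ÷ (ΔI/Ī) = (24.9/189.55) ÷ (-830/12715) = -2.012.
η < 0 ⇒ inferior good.

-2.012 (inferior good)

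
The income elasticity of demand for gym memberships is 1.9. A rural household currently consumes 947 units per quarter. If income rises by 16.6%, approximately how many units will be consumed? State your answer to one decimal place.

%ΔQ ≈ η × %ΔI = 1.9 × 16.6% = 31.54%.
New Q ≈ 947 × (1 + 0.3154) = 1245.7.

1245.7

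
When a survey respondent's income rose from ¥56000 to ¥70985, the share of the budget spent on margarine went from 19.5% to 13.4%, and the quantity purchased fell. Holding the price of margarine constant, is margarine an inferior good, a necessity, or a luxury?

Quantity demanded falls as income rises, so η < 0.

inferior good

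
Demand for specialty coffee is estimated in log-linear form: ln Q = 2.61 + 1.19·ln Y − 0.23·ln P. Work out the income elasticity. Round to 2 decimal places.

In a log-linear demand, the coefficient on ln Y is the income elasticity.
So η = 1.19.

1.19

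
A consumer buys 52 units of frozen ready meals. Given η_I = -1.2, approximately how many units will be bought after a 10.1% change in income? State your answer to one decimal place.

45.7

%ΔQ ≈ η × %ΔI = -1.2 × 10.1% = -12.12%.
New Q ≈ 52 × (1 − 0.1212) = 45.7.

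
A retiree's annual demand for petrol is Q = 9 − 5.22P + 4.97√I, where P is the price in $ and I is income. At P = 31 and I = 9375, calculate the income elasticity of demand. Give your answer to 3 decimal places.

0.733

At P = 31, I = 9375: Q = 328.398.
Holding P constant, ∂Q/∂I = 4.97/(2√I) = 0.025665.
η_I = (∂Q/∂I)·(I/Q) = 0.025665 × (9375/328.398) = 0.733.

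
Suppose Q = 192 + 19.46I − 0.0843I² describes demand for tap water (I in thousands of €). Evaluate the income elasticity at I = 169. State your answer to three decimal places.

-1.423

At I = 169: Q = 1073.0477.
dQ/dI = 19.46 − 0.1686I = -9.03340.
η = (dQ/dI)·(I/Q) = -9.03340 × (169/1073.0477) = -1.423.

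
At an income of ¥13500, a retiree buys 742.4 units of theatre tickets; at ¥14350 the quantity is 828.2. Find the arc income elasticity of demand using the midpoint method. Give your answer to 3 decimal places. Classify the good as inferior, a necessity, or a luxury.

ΔQ = 828.2 − 742.4 = 85.8; midpoint Q̄ = (742.4 + 828.2)/2 = 785.3.
ΔI = 14350 − 13500 = 850; midpoint Ī = (13500 + 14350)/2 = 13925.
η = (ΔQ/Q̄) ÷ (ΔI/Ī) = (85.8/785.3) ÷ (850/13925) = 1.790.
η > 1 ⇒ luxury.

1.790 (luxury)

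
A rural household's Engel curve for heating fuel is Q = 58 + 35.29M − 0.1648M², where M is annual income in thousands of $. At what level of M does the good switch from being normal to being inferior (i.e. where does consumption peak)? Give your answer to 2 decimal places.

dQ/dM = 35.29 − 0.3296M.
The good is inferior where dQ/dM < 0. Setting dQ/dM = 0 gives M = 35.29 / 0.3296 = 107.07.

107.07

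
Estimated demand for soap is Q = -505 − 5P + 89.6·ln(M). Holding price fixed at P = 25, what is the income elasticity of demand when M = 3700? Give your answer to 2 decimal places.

0.84

At P = 25, M = 3700: Q = 106.161.
Holding P constant, ∂Q/∂M = 89.6/M = 0.0242162.
η_M = (∂Q/∂M)·(M/Q) = 0.0242162 × (3700/106.161) = 0.84.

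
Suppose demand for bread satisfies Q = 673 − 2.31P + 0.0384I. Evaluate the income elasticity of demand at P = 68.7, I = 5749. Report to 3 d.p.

At P = 68.7, I = 5749: Q = 735.065.
Holding P constant, ∂Q/∂I = 0.0384.
η_I = (∂Q/∂I)·(I/Q) = 0.0384 × (5749/735.065) = 0.300.

0.300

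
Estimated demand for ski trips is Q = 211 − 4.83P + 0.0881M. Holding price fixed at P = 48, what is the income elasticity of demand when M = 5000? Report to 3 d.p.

1.050

At P = 48, M = 5000: Q = 419.660.
Holding P constant, ∂Q/∂M = 0.0881.
η_M = (∂Q/∂M)·(M/Q) = 0.0881 × (5000/419.660) = 1.050.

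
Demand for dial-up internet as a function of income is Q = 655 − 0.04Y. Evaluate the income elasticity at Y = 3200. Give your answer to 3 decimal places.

At Y = 3200: Q = 527.000.
dQ/dY = −0.04.
η = (dQ/dY)·(Y/Q) = -0.04 × (3200/527.000) = -0.243.

-0.243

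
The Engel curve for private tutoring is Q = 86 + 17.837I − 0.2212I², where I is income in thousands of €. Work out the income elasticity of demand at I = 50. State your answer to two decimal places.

-0.50

At I = 50: Q = 424.8500.
dQ/dI = 17.837 − 0.4424I = -4.28300.
η = (dQ/dI)·(I/Q) = -4.28300 × (50/424.8500) = -0.50.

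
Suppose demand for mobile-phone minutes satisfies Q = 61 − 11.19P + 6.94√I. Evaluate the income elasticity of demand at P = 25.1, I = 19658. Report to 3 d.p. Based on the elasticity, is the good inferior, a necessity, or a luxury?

0.646 (necessity)

At P = 25.1, I = 19658: Q = 753.168.
Holding P constant, ∂Q/∂I = 6.94/(2√I) = 0.0247491.
η_I = (∂Q/∂I)·(I/Q) = 0.0247491 × (19658/753.168) = 0.646.
Since 0 < η < 1, this is a necessity.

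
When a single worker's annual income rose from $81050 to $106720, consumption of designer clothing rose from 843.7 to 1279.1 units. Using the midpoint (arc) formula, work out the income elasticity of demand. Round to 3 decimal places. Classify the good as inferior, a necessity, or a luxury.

ΔQ = 1279.1 − 843.7 = 435.4; midpoint Q̄ = (843.7 + 1279.1)/2 = 1061.4.
ΔI = 106720 − 81050 = 25670; midpoint Ī = (81050 + 106720)/2 = 93885.
η = (ΔQ/Q̄) ÷ (ΔI/Ī) = (435.4/1061.4) ÷ (25670/93885) = 1.500.
η > 1 ⇒ luxury.

1.500 (luxury)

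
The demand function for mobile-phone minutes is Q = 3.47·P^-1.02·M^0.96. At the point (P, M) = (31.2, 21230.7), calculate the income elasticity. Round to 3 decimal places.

0.960

For a multiplicative demand Q = A·P^α·M^β, the income elasticity is β everywhere.
Here β = 0.96, so η = 0.960.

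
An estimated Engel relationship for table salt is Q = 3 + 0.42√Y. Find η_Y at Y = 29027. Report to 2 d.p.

At Y = 29027: Q = 74.557.
dQ/dY = 0.42/(2√Y) = 0.00123259 at this income.
η = (dQ/dY)·(Y/Q) = 0.00123259 × (29027/74.557) = 0.48.

0.48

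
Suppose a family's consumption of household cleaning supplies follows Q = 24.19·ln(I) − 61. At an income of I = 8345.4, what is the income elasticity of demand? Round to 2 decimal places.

At I = 8345.4: Q = 157.423.
dQ/dI = 24.19/I = 0.0028986 at this income.
η = (dQ/dI)·(I/Q) = 0.0028986 × (8345.4/157.423) = 0.15.

0.15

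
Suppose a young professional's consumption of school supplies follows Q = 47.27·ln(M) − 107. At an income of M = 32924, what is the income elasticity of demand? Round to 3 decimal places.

0.123

At M = 32924: Q = 384.701.
dQ/dM = 47.27/M = 0.00143573 at this income.
η = (dQ/dM)·(M/Q) = 0.00143573 × (32924/384.701) = 0.123.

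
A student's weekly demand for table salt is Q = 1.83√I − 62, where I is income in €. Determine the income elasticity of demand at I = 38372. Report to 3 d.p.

At I = 38372: Q = 296.475.
dQ/dI = 1.83/(2√I) = 0.00467104 at this income.
η = (dQ/dI)·(I/Q) = 0.00467104 × (38372/296.475) = 0.605.

0.605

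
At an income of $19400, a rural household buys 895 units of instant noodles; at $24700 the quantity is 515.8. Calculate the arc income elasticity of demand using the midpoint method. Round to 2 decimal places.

ΔQ = 515.8 − 895 = -379.2; midpoint Q̄ = (895 + 515.8)/2 = 705.4.
ΔI = 24700 − 19400 = 5300; midpoint Ī = (19400 + 24700)/2 = 22050.
η = (ΔQ/Q̄) ÷ (ΔI/Ī) = (-379.2/705.4) ÷ (5300/22050) = -2.24.

-2.24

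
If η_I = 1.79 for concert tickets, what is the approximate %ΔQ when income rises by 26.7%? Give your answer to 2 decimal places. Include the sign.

%ΔQ ≈ η × %ΔI = 1.79 × 26.7% = 47.79%.

47.79%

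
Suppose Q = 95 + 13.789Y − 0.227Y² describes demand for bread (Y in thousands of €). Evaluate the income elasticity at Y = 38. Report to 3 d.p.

-0.452

At Y = 38: Q = 291.1940.
dQ/dY = 13.789 − 0.454Y = -3.46300.
η = (dQ/dY)·(Y/Q) = -3.46300 × (38/291.1940) = -0.452.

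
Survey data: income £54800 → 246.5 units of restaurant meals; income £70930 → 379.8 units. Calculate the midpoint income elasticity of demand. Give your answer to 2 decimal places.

ΔQ = 379.8 − 246.5 = 133.3; midpoint Q̄ = (246.5 + 379.8)/2 = 313.15.
ΔI = 70930 − 54800 = 16130; midpoint Ī = (54800 + 70930)/2 = 62865.
η = (ΔQ/Q̄) ÷ (ΔI/Ī) = (133.3/313.15) ÷ (16130/62865) = 1.66.

1.66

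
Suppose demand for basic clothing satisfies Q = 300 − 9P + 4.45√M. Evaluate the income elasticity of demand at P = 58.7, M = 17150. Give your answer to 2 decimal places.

At P = 58.7, M = 17150: Q = 354.463.
Holding P constant, ∂Q/∂M = 4.45/(2√M) = 0.0169902.
η_M = (∂Q/∂M)·(M/Q) = 0.0169902 × (17150/354.463) = 0.82.

0.82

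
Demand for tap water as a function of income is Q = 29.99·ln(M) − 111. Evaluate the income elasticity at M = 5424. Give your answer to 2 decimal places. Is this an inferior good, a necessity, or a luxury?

At M = 5424: Q = 146.872.
dQ/dM = 29.99/M = 0.00552913 at this income.
η = (dQ/dM)·(M/Q) = 0.00552913 × (5424/146.872) = 0.20.
Since 0 < η < 1, the good is a necessity.

0.20 (necessity)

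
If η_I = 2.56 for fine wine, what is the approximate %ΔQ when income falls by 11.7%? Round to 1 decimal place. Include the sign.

-30.0%

%ΔQ ≈ η × %ΔI = 2.56 × (-11.7%) = -30.0%.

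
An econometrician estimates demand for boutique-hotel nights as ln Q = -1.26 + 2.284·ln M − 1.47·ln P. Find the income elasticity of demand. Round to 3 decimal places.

2.284

In a log-linear demand, the coefficient on ln M is the income elasticity.
So η = 2.284.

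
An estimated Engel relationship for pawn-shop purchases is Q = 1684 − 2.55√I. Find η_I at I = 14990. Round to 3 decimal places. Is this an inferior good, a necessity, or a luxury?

At I = 14990: Q = 1371.794.
dQ/dI = -2.55/(2√I) = -0.0104138 at this income.
η = (dQ/dI)·(I/Q) = -0.0104138 × (14990/1371.794) = -0.114.
Since η < 0, the good is an inferior good.

-0.114 (inferior good)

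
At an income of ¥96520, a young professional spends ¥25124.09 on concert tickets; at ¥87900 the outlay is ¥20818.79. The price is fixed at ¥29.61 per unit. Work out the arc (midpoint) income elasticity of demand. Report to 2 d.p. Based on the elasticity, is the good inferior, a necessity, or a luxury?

With a constant price, Q₁ = 25124.09/29.61 = 848.500 and Q₂ = 20818.79/29.61 = 703.100 (equivalently, work directly with expenditure since P cancels).
Midpoint %ΔQ = (20818.79 − 25124.09)/22971.44 = -0.18742; midpoint %ΔI = (87900 − 96520)/92210 = -0.09348.
η = -0.18742 / -0.09348 = 2.00.
η > 1 ⇒ luxury.

2.00 (luxury)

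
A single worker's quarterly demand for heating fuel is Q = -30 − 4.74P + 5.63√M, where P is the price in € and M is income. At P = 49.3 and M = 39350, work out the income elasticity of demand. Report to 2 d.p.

0.65

At P = 49.3, M = 39350: Q = 853.132.
Holding P constant, ∂Q/∂M = 5.63/(2√M) = 0.0141908.
η_M = (∂Q/∂M)·(M/Q) = 0.0141908 × (39350/853.132) = 0.65.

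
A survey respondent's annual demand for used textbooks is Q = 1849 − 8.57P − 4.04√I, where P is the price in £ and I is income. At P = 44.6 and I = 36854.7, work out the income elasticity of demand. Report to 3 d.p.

-0.561

At P = 44.6, I = 36854.7: Q = 691.196.
Holding P constant, ∂Q/∂I = -4.04/(2√I) = -0.0105222.
η_I = (∂Q/∂I)·(I/Q) = -0.0105222 × (36854.7/691.196) = -0.561.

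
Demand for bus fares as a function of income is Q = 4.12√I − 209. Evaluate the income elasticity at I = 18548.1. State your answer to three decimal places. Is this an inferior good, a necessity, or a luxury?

0.797 (necessity)

At I = 18548.1: Q = 352.109.
dQ/dI = 4.12/(2√I) = 0.0151258 at this income.
η = (dQ/dI)·(I/Q) = 0.0151258 × (18548.1/352.109) = 0.797.
Since 0 < η < 1, the good is a necessity.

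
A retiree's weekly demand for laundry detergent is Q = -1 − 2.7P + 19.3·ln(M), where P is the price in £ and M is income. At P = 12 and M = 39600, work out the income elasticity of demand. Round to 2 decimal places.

0.11

At P = 12, M = 39600: Q = 170.921.
Holding P constant, ∂Q/∂M = 19.3/M = 0.000487374.
η_M = (∂Q/∂M)·(M/Q) = 0.000487374 × (39600/170.921) = 0.11.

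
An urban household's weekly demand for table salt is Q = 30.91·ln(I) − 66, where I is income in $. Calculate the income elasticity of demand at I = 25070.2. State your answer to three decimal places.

At I = 25070.2: Q = 247.101.
dQ/dI = 30.91/I = 0.00123294 at this income.
η = (dQ/dI)·(I/Q) = 0.00123294 × (25070.2/247.101) = 0.125.

0.125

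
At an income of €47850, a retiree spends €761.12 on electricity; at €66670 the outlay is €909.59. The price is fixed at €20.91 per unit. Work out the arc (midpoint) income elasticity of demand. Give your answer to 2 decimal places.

With a constant price, Q₁ = 761.12/20.91 = 36.400 and Q₂ = 909.59/20.91 = 43.500 (equivalently, work directly with expenditure since P cancels).
Midpoint %ΔQ = (909.59 − 761.12)/835.36 = 0.17773; midpoint %ΔI = (66670 − 47850)/57260 = 0.32868.
η = 0.17773 / 0.32868 = 0.54.

0.54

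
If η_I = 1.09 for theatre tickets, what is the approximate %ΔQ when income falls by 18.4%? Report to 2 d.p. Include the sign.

-20.06%

%ΔQ ≈ η × %ΔI = 1.09 × (-18.4%) = -20.06%.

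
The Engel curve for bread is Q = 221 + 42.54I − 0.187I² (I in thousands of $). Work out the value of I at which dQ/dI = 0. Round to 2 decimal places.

dQ/dI = 42.54 − 0.374I.
The good is inferior where dQ/dI < 0. Setting dQ/dI = 0 gives I = 42.54 / 0.374 = 113.74.

113.74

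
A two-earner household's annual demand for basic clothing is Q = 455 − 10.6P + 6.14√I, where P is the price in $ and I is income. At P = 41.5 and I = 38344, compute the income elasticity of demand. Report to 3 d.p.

At P = 41.5, I = 38344: Q = 1217.412.
Holding P constant, ∂Q/∂I = 6.14/(2√I) = 0.015678.
η_I = (∂Q/∂I)·(I/Q) = 0.015678 × (38344/1217.412) = 0.494.

0.494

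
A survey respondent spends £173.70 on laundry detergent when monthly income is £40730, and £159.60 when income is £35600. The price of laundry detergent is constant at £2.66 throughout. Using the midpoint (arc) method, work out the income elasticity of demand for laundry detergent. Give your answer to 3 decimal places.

With a constant price, Q₁ = 173.70/2.66 = 65.301 and Q₂ = 159.60/2.66 = 60.000 (equivalently, work directly with expenditure since P cancels).
Midpoint %ΔQ = (159.60 − 173.70)/166.65 = -0.08461; midpoint %ΔI = (35600 − 40730)/38165 = -0.13442.
η = -0.08461 / -0.13442 = 0.629.

0.629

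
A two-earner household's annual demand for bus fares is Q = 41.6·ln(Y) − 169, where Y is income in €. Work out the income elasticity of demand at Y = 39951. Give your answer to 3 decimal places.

At Y = 39951: Q = 271.769.
dQ/dY = 41.6/Y = 0.00104128 at this income.
η = (dQ/dY)·(Y/Q) = 0.00104128 × (39951/271.769) = 0.153.

0.153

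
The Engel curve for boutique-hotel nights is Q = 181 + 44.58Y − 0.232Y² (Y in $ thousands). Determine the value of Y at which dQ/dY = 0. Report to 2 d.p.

dQ/dY = 44.58 − 0.464Y.
The good is inferior where dQ/dY < 0. Setting dQ/dY = 0 gives Y = 44.58 / 0.464 = 96.08.

96.08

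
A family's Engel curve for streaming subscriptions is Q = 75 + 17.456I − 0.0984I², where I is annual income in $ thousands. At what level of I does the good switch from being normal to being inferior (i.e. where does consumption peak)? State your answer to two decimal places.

88.70

dQ/dI = 17.456 − 0.1968I.
The good is inferior where dQ/dI < 0. Setting dQ/dI = 0 gives I = 17.456 / 0.1968 = 88.70.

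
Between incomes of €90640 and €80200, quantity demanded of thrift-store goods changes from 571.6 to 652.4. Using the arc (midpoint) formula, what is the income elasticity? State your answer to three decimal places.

-1.080

ΔQ = 652.4 − 571.6 = 80.8; midpoint Q̄ = (571.6 + 652.4)/2 = 612.
ΔI = 80200 − 90640 = -10440; midpoint Ī = (90640 + 80200)/2 = 85420.
η = (ΔQ/Q̄) ÷ (ΔI/Ī) = (80.8/612) ÷ (-10440/85420) = -1.080.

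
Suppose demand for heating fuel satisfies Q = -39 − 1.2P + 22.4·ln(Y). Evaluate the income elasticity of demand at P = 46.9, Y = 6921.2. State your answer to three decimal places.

At P = 46.9, Y = 6921.2: Q = 102.789.
Holding P constant, ∂Q/∂Y = 22.4/Y = 0.00323643.
η_Y = (∂Q/∂Y)·(Y/Q) = 0.00323643 × (6921.2/102.789) = 0.218.

0.218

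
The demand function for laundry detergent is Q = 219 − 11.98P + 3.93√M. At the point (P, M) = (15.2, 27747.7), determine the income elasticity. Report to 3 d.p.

0.473

At P = 15.2, M = 27747.7: Q = 691.549.
Holding P constant, ∂Q/∂M = 3.93/(2√M) = 0.0117964.
η_M = (∂Q/∂M)·(M/Q) = 0.0117964 × (27747.7/691.549) = 0.473.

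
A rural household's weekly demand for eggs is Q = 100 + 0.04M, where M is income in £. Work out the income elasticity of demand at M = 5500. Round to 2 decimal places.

At M = 5500: Q = 320.000.
dQ/dM = 0.04.
η = (dQ/dM)·(M/Q) = 0.04 × (5500/320.000) = 0.69.

0.69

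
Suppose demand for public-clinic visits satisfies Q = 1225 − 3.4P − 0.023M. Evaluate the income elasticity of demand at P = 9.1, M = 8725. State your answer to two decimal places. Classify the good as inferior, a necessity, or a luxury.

At P = 9.1, M = 8725: Q = 993.385.
Holding P constant, ∂Q/∂M = −0.023.
η_M = (∂Q/∂M)·(M/Q) = -0.023 × (8725/993.385) = -0.20.
Since η < 0, this is an inferior good.

-0.20 (inferior good)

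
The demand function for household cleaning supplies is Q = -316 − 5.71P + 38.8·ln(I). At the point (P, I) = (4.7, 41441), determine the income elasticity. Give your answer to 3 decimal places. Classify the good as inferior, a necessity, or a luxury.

0.557 (necessity)

At P = 4.7, I = 41441: Q = 69.686.
Holding P constant, ∂Q/∂I = 38.8/I = 0.000936271.
η_I = (∂Q/∂I)·(I/Q) = 0.000936271 × (41441/69.686) = 0.557.
Since 0 < η < 1, this is a necessity.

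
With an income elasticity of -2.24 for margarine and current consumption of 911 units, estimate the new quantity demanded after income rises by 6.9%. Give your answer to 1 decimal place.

%ΔQ ≈ η × %ΔI = -2.24 × 6.9% = -15.456%.
New Q ≈ 911 × (1 − 0.15456) = 770.2.

770.2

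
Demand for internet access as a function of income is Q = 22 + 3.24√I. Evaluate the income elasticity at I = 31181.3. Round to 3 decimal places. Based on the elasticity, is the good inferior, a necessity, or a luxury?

At I = 31181.3: Q = 594.127.
dQ/dI = 3.24/(2√I) = 0.00917419 at this income.
η = (dQ/dI)·(I/Q) = 0.00917419 × (31181.3/594.127) = 0.481.
Since 0 < η < 1, the good is a necessity.

0.481 (necessity)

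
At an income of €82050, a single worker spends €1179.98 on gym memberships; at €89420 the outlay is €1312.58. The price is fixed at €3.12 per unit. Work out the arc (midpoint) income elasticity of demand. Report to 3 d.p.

With a constant price, Q₁ = 1179.98/3.12 = 378.199 and Q₂ = 1312.58/3.12 = 420.699 (equivalently, work directly with expenditure since P cancels).
Midpoint %ΔQ = (1312.58 − 1179.98)/1246.28 = 0.10640; midpoint %ΔI = (89420 − 82050)/85735 = 0.08596.
η = 0.10640 / 0.08596 = 1.238.

1.238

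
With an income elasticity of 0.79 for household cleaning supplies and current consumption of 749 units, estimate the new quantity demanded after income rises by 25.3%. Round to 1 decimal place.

898.7

%ΔQ ≈ η × %ΔI = 0.79 × 25.3% = 19.987%.
New Q ≈ 749 × (1 + 0.19987) = 898.7.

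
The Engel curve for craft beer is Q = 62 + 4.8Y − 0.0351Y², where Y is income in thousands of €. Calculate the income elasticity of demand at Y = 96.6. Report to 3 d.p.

-0.966

At Y = 96.6: Q = 198.1422.
dQ/dY = 4.8 − 0.0702Y = -1.98132.
η = (dQ/dY)·(Y/Q) = -1.98132 × (96.6/198.1422) = -0.966.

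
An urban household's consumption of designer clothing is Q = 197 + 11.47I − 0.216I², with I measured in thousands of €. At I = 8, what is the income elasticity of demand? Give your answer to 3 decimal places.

At I = 8: Q = 274.9360.
dQ/dI = 11.47 − 0.432I = 8.01400.
η = (dQ/dI)·(I/Q) = 8.01400 × (8/274.9360) = 0.233.

0.233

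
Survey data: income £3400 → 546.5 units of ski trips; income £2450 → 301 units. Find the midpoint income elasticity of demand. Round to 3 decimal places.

1.784

ΔQ = 301 − 546.5 = -245.5; midpoint Q̄ = (546.5 + 301)/2 = 423.75.
ΔI = 2450 − 3400 = -950; midpoint Ī = (3400 + 2450)/2 = 2925.
η = (ΔQ/Q̄) ÷ (ΔI/Ī) = (-245.5/423.75) ÷ (-950/2925) = 1.784.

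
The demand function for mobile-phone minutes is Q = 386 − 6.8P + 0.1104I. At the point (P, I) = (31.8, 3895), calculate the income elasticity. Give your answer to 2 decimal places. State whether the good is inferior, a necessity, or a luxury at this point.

At P = 31.8, I = 3895: Q = 599.768.
Holding P constant, ∂Q/∂I = 0.1104.
η_I = (∂Q/∂I)·(I/Q) = 0.1104 × (3895/599.768) = 0.72.
Since 0 < η < 1, this is a necessity.

0.72 (necessity)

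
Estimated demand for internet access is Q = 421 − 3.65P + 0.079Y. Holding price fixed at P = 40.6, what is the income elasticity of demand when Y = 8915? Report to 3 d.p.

0.721

At P = 40.6, Y = 8915: Q = 977.095.
Holding P constant, ∂Q/∂Y = 0.079.
η_Y = (∂Q/∂Y)·(Y/Q) = 0.079 × (8915/977.095) = 0.721.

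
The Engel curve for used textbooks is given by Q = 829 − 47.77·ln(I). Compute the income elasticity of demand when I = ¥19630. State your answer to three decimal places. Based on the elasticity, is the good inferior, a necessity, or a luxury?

-0.134 (inferior good)

At I = 19630: Q = 356.802.
dQ/dI = -47.77/I = -0.00243352 at this income.
η = (dQ/dI)·(I/Q) = -0.00243352 × (19630/356.802) = -0.134.
Since η < 0, the good is an inferior good.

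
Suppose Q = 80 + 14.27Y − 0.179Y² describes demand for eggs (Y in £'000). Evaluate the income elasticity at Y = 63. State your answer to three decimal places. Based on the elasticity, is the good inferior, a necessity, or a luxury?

At Y = 63: Q = 268.5590.
dQ/dY = 14.27 − 0.358Y = -8.28400.
η = (dQ/dY)·(Y/Q) = -8.28400 × (63/268.5590) = -1.943.
η < 0 ⇒ inferior good.

-1.943 (inferior good)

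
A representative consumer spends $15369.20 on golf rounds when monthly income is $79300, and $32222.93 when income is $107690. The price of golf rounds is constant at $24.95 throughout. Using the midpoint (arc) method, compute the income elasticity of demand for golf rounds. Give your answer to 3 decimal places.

With a constant price, Q₁ = 15369.20/24.95 = 616.000 and Q₂ = 32222.93/24.95 = 1291.500 (equivalently, work directly with expenditure since P cancels).
Midpoint %ΔQ = (32222.93 − 15369.20)/23796.07 = 0.70826; midpoint %ΔI = (107690 − 79300)/93495 = 0.30365.
η = 0.70826 / 0.30365 = 2.332.

2.332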